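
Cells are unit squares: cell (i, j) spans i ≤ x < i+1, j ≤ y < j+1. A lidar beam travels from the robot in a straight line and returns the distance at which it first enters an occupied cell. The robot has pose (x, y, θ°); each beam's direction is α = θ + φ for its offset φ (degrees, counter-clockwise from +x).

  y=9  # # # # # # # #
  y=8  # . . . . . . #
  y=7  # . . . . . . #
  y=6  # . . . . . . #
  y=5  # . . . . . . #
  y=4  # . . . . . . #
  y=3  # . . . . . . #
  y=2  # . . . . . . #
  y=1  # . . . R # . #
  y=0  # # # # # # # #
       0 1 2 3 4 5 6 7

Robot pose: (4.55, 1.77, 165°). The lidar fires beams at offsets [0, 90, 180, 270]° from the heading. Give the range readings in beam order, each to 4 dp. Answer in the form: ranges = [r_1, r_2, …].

beam 1: φ=0°, α=165°
  cosα=-0.9659 sinα=0.2588 | (4,1) | tMaxX 0.5694 tMaxY 0.8887 | tΔX 1.0353 tΔY 3.8637
    t=0.5694 [x] (3,1)
    t=0.8887 [y] (3,2)
    t=1.6047 [x] (2,2)
    t=2.6400 [x] (1,2)
    t=3.6752 [x] (0,2) — stop
  → r_1 = 3.6752
beam 2: φ=90°, α=255°
  cosα=-0.2588 sinα=-0.9659 | (4,1) | tMaxX 2.1250 tMaxY 0.7972 | tΔX 3.8637 tΔY 1.0353
    t=0.7972 [y] (4,0) — stop
  → r_2 = 0.7972
beam 3: φ=180°, α=345°
  cosα=0.9659 sinα=-0.2588 | (4,1) | tMaxX 0.4659 tMaxY 2.9751 | tΔX 1.0353 tΔY 3.8637
    t=0.4659 [x] (5,1) — stop
  → r_3 = 0.4659
beam 4: φ=270°, α=75°
  cosα=0.2588 sinα=0.9659 | (4,1) | tMaxX 1.7387 tMaxY 0.2381 | tΔX 3.8637 tΔY 1.0353
    t=0.2381 [y] (4,2)
    t=1.2734 [y] (4,3)
    t=1.7387 [x] (5,3)
    t=2.3087 [y] (5,4)
    t=3.3439 [y] (5,5)
    t=4.3792 [y] (5,6)
    t=5.4145 [y] (5,7)
    t=5.6024 [x] (6,7)
    t=6.4498 [y] (6,8)
    t=7.4850 [y] (6,9) — stop
  → r_4 = 7.4850

ranges = [3.6752, 0.7972, 0.4659, 7.4850]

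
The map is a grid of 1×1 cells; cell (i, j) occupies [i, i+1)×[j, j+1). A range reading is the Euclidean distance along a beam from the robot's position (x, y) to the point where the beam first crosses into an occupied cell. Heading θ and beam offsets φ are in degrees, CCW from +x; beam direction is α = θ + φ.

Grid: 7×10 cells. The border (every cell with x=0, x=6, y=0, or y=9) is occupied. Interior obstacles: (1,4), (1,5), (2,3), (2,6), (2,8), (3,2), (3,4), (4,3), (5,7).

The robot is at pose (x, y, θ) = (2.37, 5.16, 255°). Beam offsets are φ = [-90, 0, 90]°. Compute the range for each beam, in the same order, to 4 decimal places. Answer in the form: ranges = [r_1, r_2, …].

ranges = [0.3831, 1.2009, 0.6522]

beam 1: φ=-90°, α=165°
  dir = (cos 165°, sin 165°) = (-0.9659, 0.2588); from cell (2,5)
  next x-line at t=0.3831, next y-line at t=3.2455; Δt_x=1.0353, Δt_y=3.8637
    x: enter (1,5) at t=0.3831 ← occupied
  → r_1 = 0.3831
beam 2: φ=0°, α=255°
  dir = (cos 255°, sin 255°) = (-0.2588, -0.9659); from cell (2,5)
  next x-line at t=1.4296, next y-line at t=0.1656; Δt_x=3.8637, Δt_y=1.0353
    y: enter (2,4) at t=0.1656
    y: enter (2,3) at t=1.2009 ← occupied
  → r_2 = 1.2009
beam 3: φ=90°, α=345°
  dir = (cos 345°, sin 345°) = (0.9659, -0.2588); from cell (2,5)
  next x-line at t=0.6522, next y-line at t=0.6182; Δt_x=1.0353, Δt_y=3.8637
    y: enter (2,4) at t=0.6182
    x: enter (3,4) at t=0.6522 ← occupied
  → r_3 = 0.6522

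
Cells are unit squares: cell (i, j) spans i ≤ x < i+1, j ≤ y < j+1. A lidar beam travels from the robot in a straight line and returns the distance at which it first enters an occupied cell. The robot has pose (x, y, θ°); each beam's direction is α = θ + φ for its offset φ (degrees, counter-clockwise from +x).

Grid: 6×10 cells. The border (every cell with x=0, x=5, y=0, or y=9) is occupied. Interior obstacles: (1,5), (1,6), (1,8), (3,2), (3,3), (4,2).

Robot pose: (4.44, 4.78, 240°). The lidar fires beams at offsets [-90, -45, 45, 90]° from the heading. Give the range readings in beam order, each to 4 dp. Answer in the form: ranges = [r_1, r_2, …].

beam 1: φ=-90°, α=150°
  d=(-0.8660,0.5000)  start (4,4)  tX=0.5081 tY=0.4400  stride 1/|dx|=1.1547 1/|dy|=2.0000
    cross y-line → (4,5), t=0.4400
    cross x-line → (3,5), t=0.5081
    cross x-line → (2,5), t=1.6628
    cross y-line → (2,6), t=2.4400
    cross x-line → (1,6), t=2.8175 (wall)
  → r_1 = 2.8175
beam 2: φ=-45°, α=195°
  d=(-0.9659,-0.2588)  start (4,4)  tX=0.4555 tY=3.0137  stride 1/|dx|=1.0353 1/|dy|=3.8637
    cross x-line → (3,4), t=0.4555
    cross x-line → (2,4), t=1.4908
    cross x-line → (1,4), t=2.5261
    cross y-line → (1,3), t=3.0137
    cross x-line → (0,3), t=3.5614 (wall)
  → r_2 = 3.5614
beam 3: φ=45°, α=285°
  d=(0.2588,-0.9659)  start (4,4)  tX=2.1637 tY=0.8075  stride 1/|dx|=3.8637 1/|dy|=1.0353
    cross y-line → (4,3), t=0.8075
    cross y-line → (4,2), t=1.8428 (wall)
  → r_3 = 1.8428
beam 4: φ=90°, α=330°
  d=(0.8660,-0.5000)  start (4,4)  tX=0.6466 tY=1.5600  stride 1/|dx|=1.1547 1/|dy|=2.0000
    cross x-line → (5,4), t=0.6466 (wall)
  → r_4 = 0.6466

ranges = [2.8175, 3.5614, 1.8428, 0.6466]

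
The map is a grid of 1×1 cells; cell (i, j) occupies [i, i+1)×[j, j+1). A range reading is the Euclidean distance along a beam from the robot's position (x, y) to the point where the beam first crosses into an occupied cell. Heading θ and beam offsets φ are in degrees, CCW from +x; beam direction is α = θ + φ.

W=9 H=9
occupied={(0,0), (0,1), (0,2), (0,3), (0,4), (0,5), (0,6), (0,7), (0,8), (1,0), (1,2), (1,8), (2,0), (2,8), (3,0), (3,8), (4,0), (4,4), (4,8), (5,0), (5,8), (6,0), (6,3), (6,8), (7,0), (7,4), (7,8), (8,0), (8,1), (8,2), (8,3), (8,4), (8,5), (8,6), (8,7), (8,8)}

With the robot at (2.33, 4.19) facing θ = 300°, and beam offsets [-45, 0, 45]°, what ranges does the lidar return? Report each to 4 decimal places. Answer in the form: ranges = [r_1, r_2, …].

beam 1: φ=-45°, α=255°
  direction (-0.2588, -0.9659); cell (2,4); t to first gridline: x 1.2750, y 0.1967 (then +3.8637 / +1.0353)
    (2,3) via y @ 0.1967
    (2,2) via y @ 1.2320
    (1,2) via x @ 1.2750  # hit
  → r_1 = 1.2750
beam 2: φ=0°, α=300°
  direction (0.5000, -0.8660); cell (2,4); t to first gridline: x 1.3400, y 0.2194 (then +2.0000 / +1.1547)
    (2,3) via y @ 0.2194
    (3,3) via x @ 1.3400
    (3,2) via y @ 1.3741
    (3,1) via y @ 2.5288
    (4,1) via x @ 3.3400
    (4,0) via y @ 3.6835  # hit
  → r_2 = 3.6835
beam 3: φ=45°, α=345°
  direction (0.9659, -0.2588); cell (2,4); t to first gridline: x 0.6936, y 0.7341 (then +1.0353 / +3.8637)
    (3,4) via x @ 0.6936
    (3,3) via y @ 0.7341
    (4,3) via x @ 1.7289
    (5,3) via x @ 2.7642
    (6,3) via x @ 3.7995  # hit
  → r_3 = 3.7995

ranges = [1.2750, 3.6835, 3.7995]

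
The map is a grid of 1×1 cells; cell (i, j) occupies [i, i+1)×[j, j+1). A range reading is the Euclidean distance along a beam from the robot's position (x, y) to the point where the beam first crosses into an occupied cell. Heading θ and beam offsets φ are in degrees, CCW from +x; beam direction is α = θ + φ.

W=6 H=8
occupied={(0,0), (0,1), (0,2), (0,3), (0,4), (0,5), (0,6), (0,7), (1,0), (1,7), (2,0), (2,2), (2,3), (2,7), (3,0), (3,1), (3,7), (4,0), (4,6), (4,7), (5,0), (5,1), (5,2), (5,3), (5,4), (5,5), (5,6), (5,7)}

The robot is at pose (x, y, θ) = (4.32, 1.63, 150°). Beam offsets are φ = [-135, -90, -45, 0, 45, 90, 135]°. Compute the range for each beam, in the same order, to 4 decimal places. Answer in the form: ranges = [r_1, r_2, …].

beam 1: φ=-135°, α=15°
  cosα=0.9659 sinα=0.2588 | (4,1) | tMaxX 0.7040 tMaxY 1.4296 | tΔX 1.0353 tΔY 3.8637
    t=0.7040 [x] (5,1) — stop
  → r_1 = 0.7040
beam 2: φ=-90°, α=60°
  cosα=0.5000 sinα=0.8660 | (4,1) | tMaxX 1.3600 tMaxY 0.4272 | tΔX 2.0000 tΔY 1.1547
    t=0.4272 [y] (4,2)
    t=1.3600 [x] (5,2) — stop
  → r_2 = 1.3600
beam 3: φ=-45°, α=105°
  cosα=-0.2588 sinα=0.9659 | (4,1) | tMaxX 1.2364 tMaxY 0.3831 | tΔX 3.8637 tΔY 1.0353
    t=0.3831 [y] (4,2)
    t=1.2364 [x] (3,2)
    t=1.4183 [y] (3,3)
    t=2.4536 [y] (3,4)
    t=3.4889 [y] (3,5)
    t=4.5242 [y] (3,6)
    t=5.1001 [x] (2,6)
    t=5.5594 [y] (2,7) — stop
  → r_3 = 5.5594
beam 4: φ=0°, α=150°
  cosα=-0.8660 sinα=0.5000 | (4,1) | tMaxX 0.3695 tMaxY 0.7400 | tΔX 1.1547 tΔY 2.0000
    t=0.3695 [x] (3,1) — stop
  → r_4 = 0.3695
beam 5: φ=45°, α=195°
  cosα=-0.9659 sinα=-0.2588 | (4,1) | tMaxX 0.3313 tMaxY 2.4341 | tΔX 1.0353 tΔY 3.8637
    t=0.3313 [x] (3,1) — stop
  → r_5 = 0.3313
beam 6: φ=90°, α=240°
  cosα=-0.5000 sinα=-0.8660 | (4,1) | tMaxX 0.6400 tMaxY 0.7275 | tΔX 2.0000 tΔY 1.1547
    t=0.6400 [x] (3,1) — stop
  → r_6 = 0.6400
beam 7: φ=135°, α=285°
  cosα=0.2588 sinα=-0.9659 | (4,1) | tMaxX 2.6273 tMaxY 0.6522 | tΔX 3.8637 tΔY 1.0353
    t=0.6522 [y] (4,0) — stop
  → r_7 = 0.6522

ranges = [0.7040, 1.3600, 5.5594, 0.3695, 0.3313, 0.6400, 0.6522]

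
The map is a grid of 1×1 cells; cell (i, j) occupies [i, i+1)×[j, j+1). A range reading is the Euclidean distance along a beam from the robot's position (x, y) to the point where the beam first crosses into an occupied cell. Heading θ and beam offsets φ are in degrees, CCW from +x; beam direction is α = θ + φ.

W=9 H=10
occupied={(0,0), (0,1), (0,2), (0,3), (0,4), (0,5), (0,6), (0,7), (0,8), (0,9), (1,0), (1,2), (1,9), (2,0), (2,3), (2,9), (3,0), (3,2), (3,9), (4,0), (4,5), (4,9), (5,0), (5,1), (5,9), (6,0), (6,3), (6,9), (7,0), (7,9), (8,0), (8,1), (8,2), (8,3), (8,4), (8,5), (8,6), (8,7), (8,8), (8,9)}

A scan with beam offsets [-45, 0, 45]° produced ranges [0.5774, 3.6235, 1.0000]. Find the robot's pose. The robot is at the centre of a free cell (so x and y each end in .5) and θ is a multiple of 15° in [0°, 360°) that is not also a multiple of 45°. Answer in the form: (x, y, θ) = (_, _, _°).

Enumerate (i+0.5, j+0.5, θ) over the 50 free cells and 16 admissible headings. For each, cast all 3 beams and compare to the given ranges.
  (5.5, 5.5, 300°): beam 1 = 4.6587 ≠ 0.5774 ✗
  (6.5, 5.5, 300°): beam 1 = 1.5529 ≠ 0.5774 ✗
  (3.5, 5.5, 165°): beam 1 = 4.0415 ≠ 0.5774 ✗
  …
  (6.5, 2.5, 165°): r_1=0.5774, r_2=3.6235, r_3=1.0000 — all match ✓
No second candidate reproduces the full scan.

(x, y, θ) = (6.5, 2.5, 165°)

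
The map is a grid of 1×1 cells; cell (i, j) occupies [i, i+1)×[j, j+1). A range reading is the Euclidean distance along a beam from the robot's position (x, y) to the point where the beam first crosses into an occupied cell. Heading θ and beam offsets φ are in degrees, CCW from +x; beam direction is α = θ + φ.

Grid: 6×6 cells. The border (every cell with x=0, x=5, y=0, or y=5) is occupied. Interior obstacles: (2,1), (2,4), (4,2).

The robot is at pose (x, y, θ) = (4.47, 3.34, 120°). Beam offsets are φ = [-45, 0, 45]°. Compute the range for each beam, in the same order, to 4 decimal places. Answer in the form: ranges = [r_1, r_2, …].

beam 1: φ=-45°, α=75°
  dir = (cos 75°, sin 75°) = (0.2588, 0.9659); from cell (4,3)
  next x-line at t=2.0478, next y-line at t=0.6833; Δt_x=3.8637, Δt_y=1.0353
    y: enter (4,4) at t=0.6833
    y: enter (4,5) at t=1.7186 ← occupied
  → r_1 = 1.7186
beam 2: φ=0°, α=120°
  dir = (cos 120°, sin 120°) = (-0.5000, 0.8660); from cell (4,3)
  next x-line at t=0.9400, next y-line at t=0.7621; Δt_x=2.0000, Δt_y=1.1547
    y: enter (4,4) at t=0.7621
    x: enter (3,4) at t=0.9400
    y: enter (3,5) at t=1.9168 ← occupied
  → r_2 = 1.9168
beam 3: φ=45°, α=165°
  dir = (cos 165°, sin 165°) = (-0.9659, 0.2588); from cell (4,3)
  next x-line at t=0.4866, next y-line at t=2.5500; Δt_x=1.0353, Δt_y=3.8637
    x: enter (3,3) at t=0.4866
    x: enter (2,3) at t=1.5219
    y: enter (2,4) at t=2.5500 ← occupied
  → r_3 = 2.5500

ranges = [1.7186, 1.9168, 2.5500]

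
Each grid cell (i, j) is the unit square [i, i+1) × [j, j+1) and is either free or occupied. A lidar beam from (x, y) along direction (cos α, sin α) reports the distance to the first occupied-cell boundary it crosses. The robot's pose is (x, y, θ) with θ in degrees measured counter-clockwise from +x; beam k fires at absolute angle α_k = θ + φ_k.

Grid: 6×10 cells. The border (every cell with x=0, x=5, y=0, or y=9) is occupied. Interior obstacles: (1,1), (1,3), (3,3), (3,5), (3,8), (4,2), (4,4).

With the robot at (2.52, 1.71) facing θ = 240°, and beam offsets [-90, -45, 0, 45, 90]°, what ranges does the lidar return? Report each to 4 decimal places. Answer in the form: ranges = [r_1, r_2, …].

ranges = [1.7551, 0.5383, 0.8198, 0.7350, 1.4200]

beam 1: φ=-90°, α=150°
  dir = (cos 150°, sin 150°) = (-0.8660, 0.5000); from cell (2,1)
  next x-line at t=0.6004, next y-line at t=0.5800; Δt_x=1.1547, Δt_y=2.0000
    y: enter (2,2) at t=0.5800
    x: enter (1,2) at t=0.6004
    x: enter (0,2) at t=1.7551 ← occupied
  → r_1 = 1.7551
beam 2: φ=-45°, α=195°
  dir = (cos 195°, sin 195°) = (-0.9659, -0.2588); from cell (2,1)
  next x-line at t=0.5383, next y-line at t=2.7432; Δt_x=1.0353, Δt_y=3.8637
    x: enter (1,1) at t=0.5383 ← occupied
  → r_2 = 0.5383
beam 3: φ=0°, α=240°
  dir = (cos 240°, sin 240°) = (-0.5000, -0.8660); from cell (2,1)
  next x-line at t=1.0400, next y-line at t=0.8198; Δt_x=2.0000, Δt_y=1.1547
    y: enter (2,0) at t=0.8198 ← occupied
  → r_3 = 0.8198
beam 4: φ=45°, α=285°
  dir = (cos 285°, sin 285°) = (0.2588, -0.9659); from cell (2,1)
  next x-line at t=1.8546, next y-line at t=0.7350; Δt_x=3.8637, Δt_y=1.0353
    y: enter (2,0) at t=0.7350 ← occupied
  → r_4 = 0.7350
beam 5: φ=90°, α=330°
  dir = (cos 330°, sin 330°) = (0.8660, -0.5000); from cell (2,1)
  next x-line at t=0.5543, next y-line at t=1.4200; Δt_x=1.1547, Δt_y=2.0000
    x: enter (3,1) at t=0.5543
    y: enter (3,0) at t=1.4200 ← occupied
  → r_5 = 1.4200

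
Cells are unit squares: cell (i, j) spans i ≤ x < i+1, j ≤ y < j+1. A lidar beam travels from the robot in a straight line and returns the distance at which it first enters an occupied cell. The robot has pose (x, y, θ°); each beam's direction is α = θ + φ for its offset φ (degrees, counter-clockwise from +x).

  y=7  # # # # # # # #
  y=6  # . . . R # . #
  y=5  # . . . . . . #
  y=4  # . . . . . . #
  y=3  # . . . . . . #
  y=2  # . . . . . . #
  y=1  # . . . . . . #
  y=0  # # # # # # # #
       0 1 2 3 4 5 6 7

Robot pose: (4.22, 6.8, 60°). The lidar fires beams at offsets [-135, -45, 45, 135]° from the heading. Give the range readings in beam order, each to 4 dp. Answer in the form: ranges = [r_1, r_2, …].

beam 1: φ=-135°, α=285°
  cosα=0.2588 sinα=-0.9659 | (4,6) | tMaxX 3.0137 tMaxY 0.8282 | tΔX 3.8637 tΔY 1.0353
    t=0.8282 [y] (4,5)
    t=1.8635 [y] (4,4)
    t=2.8988 [y] (4,3)
    t=3.0137 [x] (5,3)
    t=3.9340 [y] (5,2)
    t=4.9693 [y] (5,1)
    t=6.0046 [y] (5,0) — stop
  → r_1 = 6.0046
beam 2: φ=-45°, α=15°
  cosα=0.9659 sinα=0.2588 | (4,6) | tMaxX 0.8075 tMaxY 0.7727 | tΔX 1.0353 tΔY 3.8637
    t=0.7727 [y] (4,7) — stop
  → r_2 = 0.7727
beam 3: φ=45°, α=105°
  cosα=-0.2588 sinα=0.9659 | (4,6) | tMaxX 0.8500 tMaxY 0.2071 | tΔX 3.8637 tΔY 1.0353
    t=0.2071 [y] (4,7) — stop
  → r_3 = 0.2071
beam 4: φ=135°, α=195°
  cosα=-0.9659 sinα=-0.2588 | (4,6) | tMaxX 0.2278 tMaxY 3.0910 | tΔX 1.0353 tΔY 3.8637
    t=0.2278 [x] (3,6)
    t=1.2630 [x] (2,6)
    t=2.2983 [x] (1,6)
    t=3.0910 [y] (1,5)
    t=3.3336 [x] (0,5) — stop
  → r_4 = 3.3336

ranges = [6.0046, 0.7727, 0.2071, 3.3336]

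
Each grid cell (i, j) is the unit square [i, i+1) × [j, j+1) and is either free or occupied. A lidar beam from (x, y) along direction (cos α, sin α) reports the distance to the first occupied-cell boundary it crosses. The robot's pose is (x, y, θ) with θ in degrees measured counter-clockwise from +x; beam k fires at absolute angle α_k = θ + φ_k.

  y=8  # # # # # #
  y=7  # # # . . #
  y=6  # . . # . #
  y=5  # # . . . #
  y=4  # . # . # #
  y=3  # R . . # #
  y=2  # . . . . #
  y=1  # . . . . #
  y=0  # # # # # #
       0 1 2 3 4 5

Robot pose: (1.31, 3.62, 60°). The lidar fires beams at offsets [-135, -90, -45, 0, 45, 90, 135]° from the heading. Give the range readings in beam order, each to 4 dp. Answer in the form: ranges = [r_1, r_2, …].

beam 1: φ=-135°, α=285°
  dir = (cos 285°, sin 285°) = (0.2588, -0.9659); from cell (1,3)
  next x-line at t=2.6660, next y-line at t=0.6419; Δt_x=3.8637, Δt_y=1.0353
    y: enter (1,2) at t=0.6419
    y: enter (1,1) at t=1.6771
    x: enter (2,1) at t=2.6660
    y: enter (2,0) at t=2.7124 ← occupied
  → r_1 = 2.7124
beam 2: φ=-90°, α=330°
  dir = (cos 330°, sin 330°) = (0.8660, -0.5000); from cell (1,3)
  next x-line at t=0.7967, next y-line at t=1.2400; Δt_x=1.1547, Δt_y=2.0000
    x: enter (2,3) at t=0.7967
    y: enter (2,2) at t=1.2400
    x: enter (3,2) at t=1.9514
    x: enter (4,2) at t=3.1061
    y: enter (4,1) at t=3.2400
    x: enter (5,1) at t=4.2608 ← occupied
  → r_2 = 4.2608
beam 3: φ=-45°, α=15°
  dir = (cos 15°, sin 15°) = (0.9659, 0.2588); from cell (1,3)
  next x-line at t=0.7143, next y-line at t=1.4682; Δt_x=1.0353, Δt_y=3.8637
    x: enter (2,3) at t=0.7143
    y: enter (2,4) at t=1.4682 ← occupied
  → r_3 = 1.4682
beam 4: φ=0°, α=60°
  dir = (cos 60°, sin 60°) = (0.5000, 0.8660); from cell (1,3)
  next x-line at t=1.3800, next y-line at t=0.4388; Δt_x=2.0000, Δt_y=1.1547
    y: enter (1,4) at t=0.4388
    x: enter (2,4) at t=1.3800 ← occupied
  → r_4 = 1.3800
beam 5: φ=45°, α=105°
  dir = (cos 105°, sin 105°) = (-0.2588, 0.9659); from cell (1,3)
  next x-line at t=1.1977, next y-line at t=0.3934; Δt_x=3.8637, Δt_y=1.0353
    y: enter (1,4) at t=0.3934
    x: enter (0,4) at t=1.1977 ← occupied
  → r_5 = 1.1977
beam 6: φ=90°, α=150°
  dir = (cos 150°, sin 150°) = (-0.8660, 0.5000); from cell (1,3)
  next x-line at t=0.3580, next y-line at t=0.7600; Δt_x=1.1547, Δt_y=2.0000
    x: enter (0,3) at t=0.3580 ← occupied
  → r_6 = 0.3580
beam 7: φ=135°, α=195°
  dir = (cos 195°, sin 195°) = (-0.9659, -0.2588); from cell (1,3)
  next x-line at t=0.3209, next y-line at t=2.3955; Δt_x=1.0353, Δt_y=3.8637
    x: enter (0,3) at t=0.3209 ← occupied
  → r_7 = 0.3209

ranges = [2.7124, 4.2608, 1.4682, 1.3800, 1.1977, 0.3580, 0.3209]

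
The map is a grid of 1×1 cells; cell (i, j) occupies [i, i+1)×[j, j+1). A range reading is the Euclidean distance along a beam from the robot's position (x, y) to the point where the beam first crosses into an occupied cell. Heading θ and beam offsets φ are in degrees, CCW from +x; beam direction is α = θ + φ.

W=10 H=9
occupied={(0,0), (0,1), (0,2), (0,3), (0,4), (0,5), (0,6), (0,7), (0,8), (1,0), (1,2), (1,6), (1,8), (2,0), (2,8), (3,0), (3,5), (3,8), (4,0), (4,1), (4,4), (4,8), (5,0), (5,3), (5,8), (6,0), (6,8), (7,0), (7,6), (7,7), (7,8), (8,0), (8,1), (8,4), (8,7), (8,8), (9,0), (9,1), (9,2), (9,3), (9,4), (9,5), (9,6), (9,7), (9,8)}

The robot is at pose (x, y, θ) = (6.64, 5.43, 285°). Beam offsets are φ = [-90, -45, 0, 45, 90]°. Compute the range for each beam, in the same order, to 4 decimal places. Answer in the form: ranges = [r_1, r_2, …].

beam 1: φ=-90°, α=195°
  dir = (cos 195°, sin 195°) = (-0.9659, -0.2588); from cell (6,5)
  next x-line at t=0.6626, next y-line at t=1.6614; Δt_x=1.0353, Δt_y=3.8637
    x: enter (5,5) at t=0.6626
    y: enter (5,4) at t=1.6614
    x: enter (4,4) at t=1.6979 ← occupied
  → r_1 = 1.6979
beam 2: φ=-45°, α=240°
  dir = (cos 240°, sin 240°) = (-0.5000, -0.8660); from cell (6,5)
  next x-line at t=1.2800, next y-line at t=0.4965; Δt_x=2.0000, Δt_y=1.1547
    y: enter (6,4) at t=0.4965
    x: enter (5,4) at t=1.2800
    y: enter (5,3) at t=1.6512 ← occupied
  → r_2 = 1.6512
beam 3: φ=0°, α=285°
  dir = (cos 285°, sin 285°) = (0.2588, -0.9659); from cell (6,5)
  next x-line at t=1.3909, next y-line at t=0.4452; Δt_x=3.8637, Δt_y=1.0353
    y: enter (6,4) at t=0.4452
    x: enter (7,4) at t=1.3909
    y: enter (7,3) at t=1.4804
    y: enter (7,2) at t=2.5157
    y: enter (7,1) at t=3.5510
    y: enter (7,0) at t=4.5863 ← occupied
  → r_3 = 4.5863
beam 4: φ=45°, α=330°
  dir = (cos 330°, sin 330°) = (0.8660, -0.5000); from cell (6,5)
  next x-line at t=0.4157, next y-line at t=0.8600; Δt_x=1.1547, Δt_y=2.0000
    x: enter (7,5) at t=0.4157
    y: enter (7,4) at t=0.8600
    x: enter (8,4) at t=1.5704 ← occupied
  → r_4 = 1.5704
beam 5: φ=90°, α=15°
  dir = (cos 15°, sin 15°) = (0.9659, 0.2588); from cell (6,5)
  next x-line at t=0.3727, next y-line at t=2.2023; Δt_x=1.0353, Δt_y=3.8637
    x: enter (7,5) at t=0.3727
    x: enter (8,5) at t=1.4080
    y: enter (8,6) at t=2.2023
    x: enter (9,6) at t=2.4433 ← occupied
  → r_5 = 2.4433

ranges = [1.6979, 1.6512, 4.5863, 1.5704, 2.4433]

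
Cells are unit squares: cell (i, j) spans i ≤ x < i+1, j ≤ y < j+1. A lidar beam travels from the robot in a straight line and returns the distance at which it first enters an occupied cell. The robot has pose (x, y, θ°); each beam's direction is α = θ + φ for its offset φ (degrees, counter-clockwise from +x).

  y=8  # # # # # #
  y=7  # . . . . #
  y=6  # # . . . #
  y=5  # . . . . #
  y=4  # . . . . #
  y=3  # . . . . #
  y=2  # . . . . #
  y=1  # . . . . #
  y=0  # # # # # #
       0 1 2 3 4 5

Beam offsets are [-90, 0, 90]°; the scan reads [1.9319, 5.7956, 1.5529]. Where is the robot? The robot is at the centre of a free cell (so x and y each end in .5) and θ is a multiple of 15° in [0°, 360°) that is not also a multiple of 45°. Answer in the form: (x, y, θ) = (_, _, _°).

Enumerate (i+0.5, j+0.5, θ) over the 27 free cells and 16 admissible headings. For each, cast all 3 beams and compare to the given ranges.
  (4.5, 6.5, 165°): beam 1 = 1.5529 ≠ 1.9319 ✗
  (3.5, 4.5, 150°): beam 1 = 3.0000 ≠ 1.9319 ✗
  (3.5, 7.5, 60°): beam 1 = 1.7321 ≠ 1.9319 ✗
  …
  (3.5, 7.5, 285°): r_1=1.9319, r_2=5.7956, r_3=1.5529 — all match ✓
No second candidate reproduces the full scan.

(x, y, θ) = (3.5, 7.5, 285°)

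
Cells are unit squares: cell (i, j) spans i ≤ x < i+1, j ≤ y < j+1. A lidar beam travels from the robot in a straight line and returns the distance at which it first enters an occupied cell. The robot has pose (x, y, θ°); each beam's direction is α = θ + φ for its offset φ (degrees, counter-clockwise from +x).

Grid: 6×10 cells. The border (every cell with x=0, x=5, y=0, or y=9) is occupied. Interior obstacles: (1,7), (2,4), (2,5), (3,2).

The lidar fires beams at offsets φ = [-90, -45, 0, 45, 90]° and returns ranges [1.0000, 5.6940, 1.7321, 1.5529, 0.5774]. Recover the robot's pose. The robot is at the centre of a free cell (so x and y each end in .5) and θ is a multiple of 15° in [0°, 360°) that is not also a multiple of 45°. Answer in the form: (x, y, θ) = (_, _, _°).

(x, y, θ) = (2.5, 1.5, 150°)

The pose lattice has 28·16 = 448 candidates. Test each by forward raycasting.
  (4.5, 3.5, 15°): beam 1 = 1.9319 ≠ 1.0000 ✗
  (1.5, 1.5, 105°): beam 1 = 1.9319 ≠ 1.0000 ✗
  (3.5, 1.5, 300°): beam 2 = 0.5176 ≠ 5.6940 ✗
  (3.5, 5.5, 120°): beam 1 = 1.7321 ≠ 1.0000 ✗
  …
  (2.5, 1.5, 150°): r_1=1.0000, r_2=5.6940, r_3=1.7321, r_4=1.5529, r_5=0.5774 — all match ✓
Unique over the lattice → pose = (2.5, 1.5, 150°).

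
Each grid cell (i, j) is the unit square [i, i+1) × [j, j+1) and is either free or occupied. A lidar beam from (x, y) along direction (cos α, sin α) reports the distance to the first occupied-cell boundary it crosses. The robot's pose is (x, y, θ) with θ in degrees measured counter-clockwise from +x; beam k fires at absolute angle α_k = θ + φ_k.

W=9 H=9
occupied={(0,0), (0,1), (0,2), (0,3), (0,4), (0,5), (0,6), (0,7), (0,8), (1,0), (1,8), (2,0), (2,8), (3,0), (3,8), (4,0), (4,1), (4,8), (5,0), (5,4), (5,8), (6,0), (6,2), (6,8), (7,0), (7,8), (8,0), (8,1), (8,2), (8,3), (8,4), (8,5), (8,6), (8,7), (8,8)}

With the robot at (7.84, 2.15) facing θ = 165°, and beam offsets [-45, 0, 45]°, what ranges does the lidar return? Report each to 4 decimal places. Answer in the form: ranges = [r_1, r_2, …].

beam 1: φ=-45°, α=120°
  dir = (cos 120°, sin 120°) = (-0.5000, 0.8660); from cell (7,2)
  next x-line at t=1.6800, next y-line at t=0.9815; Δt_x=2.0000, Δt_y=1.1547
    y: enter (7,3) at t=0.9815
    x: enter (6,3) at t=1.6800
    y: enter (6,4) at t=2.1362
    y: enter (6,5) at t=3.2909
    x: enter (5,5) at t=3.6800
    y: enter (5,6) at t=4.4456
    y: enter (5,7) at t=5.6003
    x: enter (4,7) at t=5.6800
    y: enter (4,8) at t=6.7550 ← occupied
  → r_1 = 6.7550
beam 2: φ=0°, α=165°
  dir = (cos 165°, sin 165°) = (-0.9659, 0.2588); from cell (7,2)
  next x-line at t=0.8696, next y-line at t=3.2841; Δt_x=1.0353, Δt_y=3.8637
    x: enter (6,2) at t=0.8696 ← occupied
  → r_2 = 0.8696
beam 3: φ=45°, α=210°
  dir = (cos 210°, sin 210°) = (-0.8660, -0.5000); from cell (7,2)
  next x-line at t=0.9699, next y-line at t=0.3000; Δt_x=1.1547, Δt_y=2.0000
    y: enter (7,1) at t=0.3000
    x: enter (6,1) at t=0.9699
    x: enter (5,1) at t=2.1246
    y: enter (5,0) at t=2.3000 ← occupied
  → r_3 = 2.3000

ranges = [6.7550, 0.8696, 2.3000]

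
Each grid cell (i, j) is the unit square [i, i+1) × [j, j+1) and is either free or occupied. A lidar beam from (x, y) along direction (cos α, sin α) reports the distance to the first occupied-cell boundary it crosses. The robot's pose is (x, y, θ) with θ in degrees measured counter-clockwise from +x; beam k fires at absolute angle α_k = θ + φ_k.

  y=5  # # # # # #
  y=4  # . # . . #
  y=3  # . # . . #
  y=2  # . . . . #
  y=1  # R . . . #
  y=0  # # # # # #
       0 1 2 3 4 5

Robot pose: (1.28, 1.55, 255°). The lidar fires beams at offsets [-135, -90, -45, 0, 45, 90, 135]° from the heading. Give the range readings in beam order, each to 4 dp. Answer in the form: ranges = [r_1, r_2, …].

ranges = [0.5600, 0.2899, 0.3233, 0.5694, 0.6351, 2.1250, 4.2955]

beam 1: φ=-135°, α=120°
  cosα=-0.5000 sinα=0.8660 | (1,1) | tMaxX 0.5600 tMaxY 0.5196 | tΔX 2.0000 tΔY 1.1547
    t=0.5196 [y] (1,2)
    t=0.5600 [x] (0,2) — stop
  → r_1 = 0.5600
beam 2: φ=-90°, α=165°
  cosα=-0.9659 sinα=0.2588 | (1,1) | tMaxX 0.2899 tMaxY 1.7387 | tΔX 1.0353 tΔY 3.8637
    t=0.2899 [x] (0,1) — stop
  → r_2 = 0.2899
beam 3: φ=-45°, α=210°
  cosα=-0.8660 sinα=-0.5000 | (1,1) | tMaxX 0.3233 tMaxY 1.1000 | tΔX 1.1547 tΔY 2.0000
    t=0.3233 [x] (0,1) — stop
  → r_3 = 0.3233
beam 4: φ=0°, α=255°
  cosα=-0.2588 sinα=-0.9659 | (1,1) | tMaxX 1.0818 tMaxY 0.5694 | tΔX 3.8637 tΔY 1.0353
    t=0.5694 [y] (1,0) — stop
  → r_4 = 0.5694
beam 5: φ=45°, α=300°
  cosα=0.5000 sinα=-0.8660 | (1,1) | tMaxX 1.4400 tMaxY 0.6351 | tΔX 2.0000 tΔY 1.1547
    t=0.6351 [y] (1,0) — stop
  → r_5 = 0.6351
beam 6: φ=90°, α=345°
  cosα=0.9659 sinα=-0.2588 | (1,1) | tMaxX 0.7454 tMaxY 2.1250 | tΔX 1.0353 tΔY 3.8637
    t=0.7454 [x] (2,1)
    t=1.7807 [x] (3,1)
    t=2.1250 [y] (3,0) — stop
  → r_6 = 2.1250
beam 7: φ=135°, α=30°
  cosα=0.8660 sinα=0.5000 | (1,1) | tMaxX 0.8314 tMaxY 0.9000 | tΔX 1.1547 tΔY 2.0000
    t=0.8314 [x] (2,1)
    t=0.9000 [y] (2,2)
    t=1.9861 [x] (3,2)
    t=2.9000 [y] (3,3)
    t=3.1408 [x] (4,3)
    t=4.2955 [x] (5,3) — stop
  → r_7 = 4.2955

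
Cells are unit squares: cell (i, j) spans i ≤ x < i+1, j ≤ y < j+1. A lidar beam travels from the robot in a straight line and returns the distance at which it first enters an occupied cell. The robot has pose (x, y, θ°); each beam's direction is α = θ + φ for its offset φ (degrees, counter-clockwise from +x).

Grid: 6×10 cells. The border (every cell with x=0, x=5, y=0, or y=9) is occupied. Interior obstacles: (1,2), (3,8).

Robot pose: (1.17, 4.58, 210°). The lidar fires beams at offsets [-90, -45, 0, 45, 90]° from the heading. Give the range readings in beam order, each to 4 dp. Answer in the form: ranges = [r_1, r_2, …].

beam 1: φ=-90°, α=120°
  d=(-0.5000,0.8660)  start (1,4)  tX=0.3400 tY=0.4850  stride 1/|dx|=2.0000 1/|dy|=1.1547
    cross x-line → (0,4), t=0.3400 (wall)
  → r_1 = 0.3400
beam 2: φ=-45°, α=165°
  d=(-0.9659,0.2588)  start (1,4)  tX=0.1760 tY=1.6228  stride 1/|dx|=1.0353 1/|dy|=3.8637
    cross x-line → (0,4), t=0.1760 (wall)
  → r_2 = 0.1760
beam 3: φ=0°, α=210°
  d=(-0.8660,-0.5000)  start (1,4)  tX=0.1963 tY=1.1600  stride 1/|dx|=1.1547 1/|dy|=2.0000
    cross x-line → (0,4), t=0.1963 (wall)
  → r_3 = 0.1963
beam 4: φ=45°, α=255°
  d=(-0.2588,-0.9659)  start (1,4)  tX=0.6568 tY=0.6005  stride 1/|dx|=3.8637 1/|dy|=1.0353
    cross y-line → (1,3), t=0.6005
    cross x-line → (0,3), t=0.6568 (wall)
  → r_4 = 0.6568
beam 5: φ=90°, α=300°
  d=(0.5000,-0.8660)  start (1,4)  tX=1.6600 tY=0.6697  stride 1/|dx|=2.0000 1/|dy|=1.1547
    cross y-line → (1,3), t=0.6697
    cross x-line → (2,3), t=1.6600
    cross y-line → (2,2), t=1.8244
    cross y-line → (2,1), t=2.9791
    cross x-line → (3,1), t=3.6600
    cross y-line → (3,0), t=4.1338 (wall)
  → r_5 = 4.1338

ranges = [0.3400, 0.1760, 0.1963, 0.6568, 4.1338]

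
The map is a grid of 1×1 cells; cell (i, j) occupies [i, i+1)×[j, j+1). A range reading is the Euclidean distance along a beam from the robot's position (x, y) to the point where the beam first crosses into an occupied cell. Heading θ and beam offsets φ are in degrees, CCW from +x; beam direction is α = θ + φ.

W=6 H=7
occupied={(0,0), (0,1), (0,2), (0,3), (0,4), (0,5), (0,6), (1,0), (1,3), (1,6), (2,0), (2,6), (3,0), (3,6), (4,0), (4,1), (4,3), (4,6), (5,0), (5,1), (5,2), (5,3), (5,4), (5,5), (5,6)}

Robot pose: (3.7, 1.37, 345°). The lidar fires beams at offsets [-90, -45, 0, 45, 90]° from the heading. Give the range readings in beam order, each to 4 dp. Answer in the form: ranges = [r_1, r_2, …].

beam 1: φ=-90°, α=255°
  direction (-0.2588, -0.9659); cell (3,1); t to first gridline: x 2.7046, y 0.3831 (then +3.8637 / +1.0353)
    (3,0) via y @ 0.3831  # hit
  → r_1 = 0.3831
beam 2: φ=-45°, α=300°
  direction (0.5000, -0.8660); cell (3,1); t to first gridline: x 0.6000, y 0.4272 (then +2.0000 / +1.1547)
    (3,0) via y @ 0.4272  # hit
  → r_2 = 0.4272
beam 3: φ=0°, α=345°
  direction (0.9659, -0.2588); cell (3,1); t to first gridline: x 0.3106, y 1.4296 (then +1.0353 / +3.8637)
    (4,1) via x @ 0.3106  # hit
  → r_3 = 0.3106
beam 4: φ=45°, α=30°
  direction (0.8660, 0.5000); cell (3,1); t to first gridline: x 0.3464, y 1.2600 (then +1.1547 / +2.0000)
    (4,1) via x @ 0.3464  # hit
  → r_4 = 0.3464
beam 5: φ=90°, α=75°
  direction (0.2588, 0.9659); cell (3,1); t to first gridline: x 1.1591, y 0.6522 (then +3.8637 / +1.0353)
    (3,2) via y @ 0.6522
    (4,2) via x @ 1.1591
    (4,3) via y @ 1.6875  # hit
  → r_5 = 1.6875

ranges = [0.3831, 0.4272, 0.3106, 0.3464, 1.6875]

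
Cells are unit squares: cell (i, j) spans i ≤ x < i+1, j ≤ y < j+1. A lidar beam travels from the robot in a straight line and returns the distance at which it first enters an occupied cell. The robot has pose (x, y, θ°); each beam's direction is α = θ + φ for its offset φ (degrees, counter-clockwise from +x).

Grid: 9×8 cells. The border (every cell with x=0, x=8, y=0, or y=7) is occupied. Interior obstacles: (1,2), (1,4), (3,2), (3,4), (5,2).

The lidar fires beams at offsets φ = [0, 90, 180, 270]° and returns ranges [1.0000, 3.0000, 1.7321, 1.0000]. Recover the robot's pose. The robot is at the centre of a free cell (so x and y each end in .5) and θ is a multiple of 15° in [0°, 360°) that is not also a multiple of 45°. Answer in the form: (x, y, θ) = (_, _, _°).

Candidates: 37 free-cell centres × 16 headings = 592 poses. Raycast each; keep the one whose scan matches to 4 dp.
  (5.5, 5.5, 255°): beam 1 = 4.6587 ≠ 1.0000 ✗
  (1.5, 3.5, 300°): beam 1 = 0.5774 ≠ 1.0000 ✗
  (7.5, 3.5, 285°): beam 1 = 1.9319 ≠ 1.0000 ✗
  …
  (2.5, 5.5, 300°): r_1=1.0000, r_2=3.0000, r_3=1.7321, r_4=1.0000 — all match ✓
Only this pose fits every beam.

(x, y, θ) = (2.5, 5.5, 300°)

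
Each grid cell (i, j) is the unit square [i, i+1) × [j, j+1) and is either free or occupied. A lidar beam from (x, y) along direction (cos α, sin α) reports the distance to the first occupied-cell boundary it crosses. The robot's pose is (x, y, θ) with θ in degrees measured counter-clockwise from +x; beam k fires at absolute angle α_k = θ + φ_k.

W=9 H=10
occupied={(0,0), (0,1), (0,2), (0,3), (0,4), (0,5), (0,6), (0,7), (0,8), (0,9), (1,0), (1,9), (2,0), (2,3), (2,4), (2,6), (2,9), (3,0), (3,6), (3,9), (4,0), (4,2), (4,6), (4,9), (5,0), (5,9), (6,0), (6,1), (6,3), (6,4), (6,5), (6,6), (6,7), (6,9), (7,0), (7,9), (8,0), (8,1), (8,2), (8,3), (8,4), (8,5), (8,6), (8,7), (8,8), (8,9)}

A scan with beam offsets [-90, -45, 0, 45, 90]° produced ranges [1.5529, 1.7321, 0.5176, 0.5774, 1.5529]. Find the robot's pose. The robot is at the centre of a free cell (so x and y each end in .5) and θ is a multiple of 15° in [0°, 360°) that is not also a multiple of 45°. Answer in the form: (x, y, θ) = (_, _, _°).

Enumerate (i+0.5, j+0.5, θ) over the 44 free cells and 16 admissible headings. For each, cast all 5 beams and compare to the given ranges.
  (1.5, 4.5, 255°): beam 1 = 0.5176 ≠ 1.5529 ✗
  (3.5, 2.5, 150°): beam 1 = 5.0000 ≠ 1.5529 ✗
  (5.5, 1.5, 165°): beam 1 = 1.9319 ≠ 1.5529 ✗
  …
  (6.5, 2.5, 75°): r_1=1.5529, r_2=1.7321, r_3=0.5176, r_4=0.5774, r_5=1.5529 — all match ✓
Unique over the lattice → pose = (6.5, 2.5, 75°).

(x, y, θ) = (6.5, 2.5, 75°)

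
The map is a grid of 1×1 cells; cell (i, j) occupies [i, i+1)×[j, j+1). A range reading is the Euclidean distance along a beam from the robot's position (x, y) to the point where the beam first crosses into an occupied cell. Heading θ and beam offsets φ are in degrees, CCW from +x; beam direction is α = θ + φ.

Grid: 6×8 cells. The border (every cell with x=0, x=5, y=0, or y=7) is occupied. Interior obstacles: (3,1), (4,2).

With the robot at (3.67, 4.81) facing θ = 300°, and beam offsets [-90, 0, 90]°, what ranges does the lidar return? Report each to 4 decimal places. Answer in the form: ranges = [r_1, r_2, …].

ranges = [3.0831, 2.0900, 1.5358]

beam 1: φ=-90°, α=210°
  direction (-0.8660, -0.5000); cell (3,4); t to first gridline: x 0.7736, y 1.6200 (then +1.1547 / +2.0000)
    (2,4) via x @ 0.7736
    (2,3) via y @ 1.6200
    (1,3) via x @ 1.9283
    (0,3) via x @ 3.0831  # hit
  → r_1 = 3.0831
beam 2: φ=0°, α=300°
  direction (0.5000, -0.8660); cell (3,4); t to first gridline: x 0.6600, y 0.9353 (then +2.0000 / +1.1547)
    (4,4) via x @ 0.6600
    (4,3) via y @ 0.9353
    (4,2) via y @ 2.0900  # hit
  → r_2 = 2.0900
beam 3: φ=90°, α=30°
  direction (0.8660, 0.5000); cell (3,4); t to first gridline: x 0.3811, y 0.3800 (then +1.1547 / +2.0000)
    (3,5) via y @ 0.3800
    (4,5) via x @ 0.3811
    (5,5) via x @ 1.5358  # hit
  → r_3 = 1.5358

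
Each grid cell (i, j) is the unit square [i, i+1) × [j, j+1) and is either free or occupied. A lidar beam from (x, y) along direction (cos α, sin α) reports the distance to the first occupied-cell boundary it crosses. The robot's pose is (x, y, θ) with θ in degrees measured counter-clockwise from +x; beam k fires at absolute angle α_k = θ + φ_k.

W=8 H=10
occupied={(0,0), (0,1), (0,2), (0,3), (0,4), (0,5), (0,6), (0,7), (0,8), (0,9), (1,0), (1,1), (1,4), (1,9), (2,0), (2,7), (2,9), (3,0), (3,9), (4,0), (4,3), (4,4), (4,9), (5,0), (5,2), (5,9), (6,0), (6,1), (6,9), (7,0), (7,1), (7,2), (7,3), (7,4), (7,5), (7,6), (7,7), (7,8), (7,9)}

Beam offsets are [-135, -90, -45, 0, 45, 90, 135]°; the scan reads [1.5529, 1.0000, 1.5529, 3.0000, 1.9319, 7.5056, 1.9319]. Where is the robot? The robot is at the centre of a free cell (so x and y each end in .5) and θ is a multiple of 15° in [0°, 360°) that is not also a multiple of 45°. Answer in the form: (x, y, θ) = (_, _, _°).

(x, y, θ) = (2.5, 2.5, 330°)

The pose lattice has 41·16 = 656 candidates. Test each by forward raycasting.
  (5.5, 3.5, 285°): beam 1 = 0.5774 ≠ 1.5529 ✗
  (4.5, 8.5, 75°): beam 1 = 5.0000 ≠ 1.5529 ✗
  (6.5, 2.5, 285°): beam 1 = 0.5774 ≠ 1.5529 ✗
  …
  (2.5, 2.5, 330°): r_1=1.5529, r_2=1.0000, r_3=1.5529, r_4=3.0000, r_5=1.9319, r_6=7.5056, r_7=1.9319 — all match ✓
Unique over the lattice → pose = (2.5, 2.5, 330°).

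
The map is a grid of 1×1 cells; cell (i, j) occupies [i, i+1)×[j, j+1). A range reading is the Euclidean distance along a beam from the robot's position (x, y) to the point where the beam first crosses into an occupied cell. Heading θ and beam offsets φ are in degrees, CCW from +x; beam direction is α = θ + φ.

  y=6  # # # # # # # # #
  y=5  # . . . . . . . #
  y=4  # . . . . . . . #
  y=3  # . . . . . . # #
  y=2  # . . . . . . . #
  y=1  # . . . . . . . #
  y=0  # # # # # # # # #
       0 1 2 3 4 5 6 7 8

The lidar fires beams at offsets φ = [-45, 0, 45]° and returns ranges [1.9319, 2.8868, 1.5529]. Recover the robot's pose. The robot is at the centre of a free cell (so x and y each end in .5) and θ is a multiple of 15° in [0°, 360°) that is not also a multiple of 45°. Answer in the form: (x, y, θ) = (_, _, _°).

Candidates: 34 free-cell centres × 16 headings = 544 poses. Raycast each; keep the one whose scan matches to 4 dp.
  (4.5, 1.5, 30°): beam 2 = 3.0000 ≠ 2.8868 ✗
  (6.5, 4.5, 105°): beam 1 = 1.7321 ≠ 1.9319 ✗
  (3.5, 2.5, 165°): beam 1 = 4.0415 ≠ 1.9319 ✗
  …
  (5.5, 4.5, 30°): r_1=1.9319, r_2=2.8868, r_3=1.5529 — all match ✓
No second candidate reproduces the full scan.

(x, y, θ) = (5.5, 4.5, 30°)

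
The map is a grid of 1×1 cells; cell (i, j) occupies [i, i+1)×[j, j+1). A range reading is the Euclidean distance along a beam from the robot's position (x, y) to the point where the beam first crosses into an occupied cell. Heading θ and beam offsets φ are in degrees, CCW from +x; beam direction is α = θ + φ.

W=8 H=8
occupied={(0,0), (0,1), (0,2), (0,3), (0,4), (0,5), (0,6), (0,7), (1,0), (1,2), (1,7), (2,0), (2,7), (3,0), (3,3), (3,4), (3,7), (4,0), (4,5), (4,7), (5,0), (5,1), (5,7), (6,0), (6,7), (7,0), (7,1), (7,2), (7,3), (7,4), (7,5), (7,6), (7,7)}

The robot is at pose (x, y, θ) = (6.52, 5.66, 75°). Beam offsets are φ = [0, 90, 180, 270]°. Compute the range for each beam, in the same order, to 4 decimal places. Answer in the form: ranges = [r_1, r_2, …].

ranges = [1.3873, 5.1774, 3.7891, 0.4969]

beam 1: φ=0°, α=75°
  dir = (cos 75°, sin 75°) = (0.2588, 0.9659); from cell (6,5)
  next x-line at t=1.8546, next y-line at t=0.3520; Δt_x=3.8637, Δt_y=1.0353
    y: enter (6,6) at t=0.3520
    y: enter (6,7) at t=1.3873 ← occupied
  → r_1 = 1.3873
beam 2: φ=90°, α=165°
  dir = (cos 165°, sin 165°) = (-0.9659, 0.2588); from cell (6,5)
  next x-line at t=0.5383, next y-line at t=1.3137; Δt_x=1.0353, Δt_y=3.8637
    x: enter (5,5) at t=0.5383
    y: enter (5,6) at t=1.3137
    x: enter (4,6) at t=1.5736
    x: enter (3,6) at t=2.6089
    x: enter (2,6) at t=3.6442
    x: enter (1,6) at t=4.6794
    y: enter (1,7) at t=5.1774 ← occupied
  → r_2 = 5.1774
beam 3: φ=180°, α=255°
  dir = (cos 255°, sin 255°) = (-0.2588, -0.9659); from cell (6,5)
  next x-line at t=2.0091, next y-line at t=0.6833; Δt_x=3.8637, Δt_y=1.0353
    y: enter (6,4) at t=0.6833
    y: enter (6,3) at t=1.7186
    x: enter (5,3) at t=2.0091
    y: enter (5,2) at t=2.7538
    y: enter (5,1) at t=3.7891 ← occupied
  → r_3 = 3.7891
beam 4: φ=270°, α=345°
  dir = (cos 345°, sin 345°) = (0.9659, -0.2588); from cell (6,5)
  next x-line at t=0.4969, next y-line at t=2.5500; Δt_x=1.0353, Δt_y=3.8637
    x: enter (7,5) at t=0.4969 ← occupied
  → r_4 = 0.4969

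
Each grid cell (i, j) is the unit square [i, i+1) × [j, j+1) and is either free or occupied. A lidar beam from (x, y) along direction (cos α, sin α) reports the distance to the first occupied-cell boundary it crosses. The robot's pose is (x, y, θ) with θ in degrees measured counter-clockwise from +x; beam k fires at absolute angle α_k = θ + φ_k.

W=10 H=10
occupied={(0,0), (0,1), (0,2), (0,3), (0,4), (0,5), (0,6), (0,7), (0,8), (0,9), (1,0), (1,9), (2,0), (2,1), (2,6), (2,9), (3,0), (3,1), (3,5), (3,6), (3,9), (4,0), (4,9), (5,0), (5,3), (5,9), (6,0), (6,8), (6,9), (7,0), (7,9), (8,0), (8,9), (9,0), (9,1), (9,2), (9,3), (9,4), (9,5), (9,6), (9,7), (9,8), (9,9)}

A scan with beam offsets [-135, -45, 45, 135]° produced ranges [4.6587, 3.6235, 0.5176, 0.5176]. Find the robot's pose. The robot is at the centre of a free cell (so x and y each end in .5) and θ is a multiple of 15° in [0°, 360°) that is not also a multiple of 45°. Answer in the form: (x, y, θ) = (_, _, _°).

The pose lattice has 57·16 = 912 candidates. Test each by forward raycasting.
  (5.5, 8.5, 105°): beam 1 = 0.5774 ≠ 4.6587 ✗
  (4.5, 4.5, 105°): beam 1 = 1.0000 ≠ 4.6587 ✗
  (2.5, 4.5, 105°): beam 1 = 2.8868 ≠ 4.6587 ✗
  (1.5, 1.5, 15°): beam 1 = 0.5774 ≠ 4.6587 ✗
  …
  (4.5, 1.5, 150°): r_1=4.6587, r_2=3.6235, r_3=0.5176, r_4=0.5176 — all match ✓
No second candidate reproduces the full scan.

(x, y, θ) = (4.5, 1.5, 150°)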